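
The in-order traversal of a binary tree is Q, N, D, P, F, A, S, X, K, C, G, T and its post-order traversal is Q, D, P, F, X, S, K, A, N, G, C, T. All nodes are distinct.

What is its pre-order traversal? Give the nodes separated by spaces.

T C N Q A F P D K S X G

The last element of post-order is the root; it splits in-order into left and right subtrees.
Root T: left subtree has 11 nodes {Q, N, D, P, F, A, S, X, K, C, G}, right has 0 { }.
  Root C: left subtree has 9 nodes {Q, N, D, P, F, A, S, X, K}, right has 1 {G}.
    Root N: left subtree has 1 node {Q}, right has 7 {D, P, F, A, S, X, K}.
      Root A: left subtree has 3 nodes {D, P, F}, right has 3 {S, X, K}.
        Root F: left subtree has 2 nodes {D, P}, right has 0 { }.
          Root P: left subtree has 1 node {D}, right has 0 { }.
        Root K: left subtree has 2 nodes {S, X}, right has 0 { }.
          Root S: left subtree has 0 nodes { }, right has 1 {X}.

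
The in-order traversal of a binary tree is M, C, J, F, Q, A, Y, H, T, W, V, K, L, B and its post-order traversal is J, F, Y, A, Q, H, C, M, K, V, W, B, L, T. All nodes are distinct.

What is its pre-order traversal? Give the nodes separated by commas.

T, M, C, H, Q, F, J, A, Y, L, W, V, K, B

The last element of post-order is the root; it splits in-order into left and right subtrees.
Root T: left subtree has 8 nodes {M, C, J, F, Q, A, Y, H}, right has 5 {W, V, K, L, B}.
  Root M: left subtree has 0 nodes { }, right has 7 {C, J, F, Q, A, Y, H}.
    Root C: left subtree has 0 nodes { }, right has 6 {J, F, Q, A, Y, H}.
      Root H: left subtree has 5 nodes {J, F, Q, A, Y}, right has 0 { }.
        Root Q: left subtree has 2 nodes {J, F}, right has 2 {A, Y}.
          Root F: left subtree has 1 node {J}, right has 0 { }.
          Root A: left subtree has 0 nodes { }, right has 1 {Y}.
  Root L: left subtree has 3 nodes {W, V, K}, right has 1 {B}.
    Root W: left subtree has 0 nodes { }, right has 2 {V, K}.
      Root V: left subtree has 0 nodes { }, right has 1 {K}.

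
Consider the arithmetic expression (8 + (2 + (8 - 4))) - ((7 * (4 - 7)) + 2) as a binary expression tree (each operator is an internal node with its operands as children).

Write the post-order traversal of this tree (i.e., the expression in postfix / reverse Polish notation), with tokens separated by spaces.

8 2 8 4 - + + 7 4 7 - * 2 + -

Post-order on an expression tree gives postfix notation: for each operator, emit left operand, right operand, then the operator.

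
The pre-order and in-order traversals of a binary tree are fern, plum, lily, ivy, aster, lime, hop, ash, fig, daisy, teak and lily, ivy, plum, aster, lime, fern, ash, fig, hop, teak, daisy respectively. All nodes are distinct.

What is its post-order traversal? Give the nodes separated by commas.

The first element of pre-order is the root; it splits in-order into left and right subtrees.
Root fern: left subtree has 5 nodes {lily, ivy, plum, aster, lime}, right has 5 {ash, fig, hop, teak, daisy}.
  Root plum: left subtree has 2 nodes {lily, ivy}, right has 2 {aster, lime}.
    Root lily: left subtree has 0 nodes { }, right has 1 {ivy}.
    Root aster: left subtree has 0 nodes { }, right has 1 {lime}.
  Root hop: left subtree has 2 nodes {ash, fig}, right has 2 {teak, daisy}.
    Root ash: left subtree has 0 nodes { }, right has 1 {fig}.
    Root daisy: left subtree has 1 node {teak}, right has 0 { }.

ivy, lily, lime, aster, plum, fig, ash, teak, daisy, hop, fern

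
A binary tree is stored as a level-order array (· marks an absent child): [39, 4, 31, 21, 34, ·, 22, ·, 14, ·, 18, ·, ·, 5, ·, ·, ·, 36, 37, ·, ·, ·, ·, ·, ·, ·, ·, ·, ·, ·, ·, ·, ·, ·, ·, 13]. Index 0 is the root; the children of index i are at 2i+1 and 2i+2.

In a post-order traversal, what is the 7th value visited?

34

Post-order visits the left subtree, then the right subtree, then the node.
At 39: go left to 4.
  At 4: go left to 21.
    At 21: no left child.
    At 21: go right to 14.
      At 14: go left to 36.
        At 36: go left to 13.
          13 is a leaf — visit 13.
        At 36: no right child.
        Visit 36.
      At 14: go right to 37.
        37 is a leaf — visit 37.
      Visit 14.
    Visit 21.
  At 4: go right to 34.
    At 34: no left child.
    At 34: go right to 18.
      18 is a leaf — visit 18.
    Visit 34.
  Visit 4.
At 39: go right to 31.
  At 31: no left child.
  At 31: go right to 22.
    At 22: go left to 5.
      5 is a leaf — visit 5.
    At 22: no right child.
    Visit 22.
  Visit 31.
Visit 39.
Full post-order sequence: 13, 36, 37, 14, 21, 18, 34, 4, 5, 22, 31, 39.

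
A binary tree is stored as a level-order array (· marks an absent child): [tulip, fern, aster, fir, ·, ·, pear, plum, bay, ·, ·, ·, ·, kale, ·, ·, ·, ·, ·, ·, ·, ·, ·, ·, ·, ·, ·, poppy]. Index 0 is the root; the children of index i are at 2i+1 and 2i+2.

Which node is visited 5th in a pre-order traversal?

bay

Pre-order visits the node, then its left subtree, then its right subtree.
Visit tulip.
At tulip: go left to fern.
  Visit fern.
  At fern: go left to fir.
    Visit fir.
    At fir: go left to plum.
      plum is a leaf — visit plum.
    At fir: go right to bay.
      bay is a leaf — visit bay.
  At fern: no right child.
At tulip: go right to aster.
  Visit aster.
  At aster: no left child.
  At aster: go right to pear.
    Visit pear.
    At pear: go left to kale.
      Visit kale.
      At kale: go left to poppy.
        poppy is a leaf — visit poppy.
      At kale: no right child.
    At pear: no right child.
Full pre-order sequence: tulip, fern, fir, plum, bay, aster, pear, kale, poppy.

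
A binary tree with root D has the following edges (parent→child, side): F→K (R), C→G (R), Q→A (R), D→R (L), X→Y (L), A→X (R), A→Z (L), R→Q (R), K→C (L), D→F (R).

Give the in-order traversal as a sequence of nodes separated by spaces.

In-order visits the left subtree, then the node, then the right subtree.
At D: go left to R.
  At R: no left child.
  Visit R.
  At R: go right to Q.
    At Q: no left child.
    Visit Q.
    At Q: go right to A.
      At A: go left to Z.
        Z is a leaf — visit Z.
      Visit A.
      At A: go right to X.
        At X: go left to Y.
          Y is a leaf — visit Y.
        Visit X.
        At X: no right child.
Visit D.
At D: go right to F.
  At F: no left child.
  Visit F.
  At F: go right to K.
    At K: go left to C.
      At C: no left child.
      Visit C.
      At C: go right to G.
        G is a leaf — visit G.
    Visit K.
    At K: no right child.

R Q Z A Y X D F C G K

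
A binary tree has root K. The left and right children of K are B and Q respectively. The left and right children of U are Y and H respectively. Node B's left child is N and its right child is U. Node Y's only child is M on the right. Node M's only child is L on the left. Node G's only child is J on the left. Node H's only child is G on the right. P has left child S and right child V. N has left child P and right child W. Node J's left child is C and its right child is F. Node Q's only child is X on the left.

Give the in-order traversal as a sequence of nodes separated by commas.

In-order visits the left subtree, then the node, then the right subtree.
At K: go left to B.
  At B: go left to N.
    At N: go left to P.
      At P: go left to S.
        S is a leaf — visit S.
      Visit P.
      At P: go right to V.
        V is a leaf — visit V.
    Visit N.
    At N: go right to W.
      W is a leaf — visit W.
  Visit B.
  At B: go right to U.
    At U: go left to Y.
      At Y: no left child.
      Visit Y.
      At Y: go right to M.
        At M: go left to L.
          L is a leaf — visit L.
        Visit M.
        At M: no right child.
    Visit U.
    At U: go right to H.
      At H: no left child.
      Visit H.
      At H: go right to G.
        At G: go left to J.
          At J: go left to C.
            C is a leaf — visit C.
          Visit J.
          At J: go right to F.
            F is a leaf — visit F.
        Visit G.
        At G: no right child.
Visit K.
At K: go right to Q.
  At Q: go left to X.
    X is a leaf — visit X.
  Visit Q.
  At Q: no right child.

S, P, V, N, W, B, Y, L, M, U, H, C, J, F, G, K, X, Q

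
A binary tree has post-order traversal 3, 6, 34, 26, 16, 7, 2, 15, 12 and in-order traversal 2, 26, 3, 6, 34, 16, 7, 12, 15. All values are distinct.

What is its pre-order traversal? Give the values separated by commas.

12, 2, 7, 16, 26, 34, 6, 3, 15

The last element of post-order is the root; it splits in-order into left and right subtrees.
Root 12: left subtree has 7 nodes {2, 26, 3, 6, 34, 16, 7}, right has 1 {15}.
  Root 2: left subtree has 0 nodes { }, right has 6 {26, 3, 6, 34, 16, 7}.
    Root 7: left subtree has 5 nodes {26, 3, 6, 34, 16}, right has 0 { }.
      Root 16: left subtree has 4 nodes {26, 3, 6, 34}, right has 0 { }.
        Root 26: left subtree has 0 nodes { }, right has 3 {3, 6, 34}.
          Root 34: left subtree has 2 nodes {3, 6}, right has 0 { }.
            Root 6: left subtree has 1 node {3}, right has 0 { }.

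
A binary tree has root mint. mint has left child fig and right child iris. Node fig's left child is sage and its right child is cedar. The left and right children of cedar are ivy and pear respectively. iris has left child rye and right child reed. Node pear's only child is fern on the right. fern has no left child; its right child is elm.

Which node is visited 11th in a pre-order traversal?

reed

Pre-order visits the node, then its left subtree, then its right subtree.
Visit mint.
At mint: go left to fig.
  Visit fig.
  At fig: go left to sage.
    sage is a leaf — visit sage.
  At fig: go right to cedar.
    Visit cedar.
    At cedar: go left to ivy.
      ivy is a leaf — visit ivy.
    At cedar: go right to pear.
      Visit pear.
      At pear: no left child.
      At pear: go right to fern.
        Visit fern.
        At fern: no left child.
        At fern: go right to elm.
          elm is a leaf — visit elm.
At mint: go right to iris.
  Visit iris.
  At iris: go left to rye.
    rye is a leaf — visit rye.
  At iris: go right to reed.
    reed is a leaf — visit reed.
Full pre-order sequence: mint, fig, sage, cedar, ivy, pear, fern, elm, iris, rye, reed.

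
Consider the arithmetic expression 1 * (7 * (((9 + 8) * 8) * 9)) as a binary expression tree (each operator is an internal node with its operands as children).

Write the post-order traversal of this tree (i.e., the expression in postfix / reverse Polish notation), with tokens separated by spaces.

1 7 9 8 + 8 * 9 * * *

Post-order on an expression tree gives postfix notation: for each operator, emit left operand, right operand, then the operator.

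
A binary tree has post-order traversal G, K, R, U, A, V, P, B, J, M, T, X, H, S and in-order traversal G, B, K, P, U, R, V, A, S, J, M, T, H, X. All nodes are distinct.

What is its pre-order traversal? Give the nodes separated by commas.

The last element of post-order is the root; it splits in-order into left and right subtrees.
Root S: left subtree has 8 nodes {G, B, K, P, U, R, V, A}, right has 5 {J, M, T, H, X}.
  Root B: left subtree has 1 node {G}, right has 6 {K, P, U, R, V, A}.
    Root P: left subtree has 1 node {K}, right has 4 {U, R, V, A}.
      Root V: left subtree has 2 nodes {U, R}, right has 1 {A}.
        Root U: left subtree has 0 nodes { }, right has 1 {R}.
  Root H: left subtree has 3 nodes {J, M, T}, right has 1 {X}.
    Root T: left subtree has 2 nodes {J, M}, right has 0 { }.
      Root M: left subtree has 1 node {J}, right has 0 { }.

S, B, G, P, K, V, U, R, A, H, T, M, J, X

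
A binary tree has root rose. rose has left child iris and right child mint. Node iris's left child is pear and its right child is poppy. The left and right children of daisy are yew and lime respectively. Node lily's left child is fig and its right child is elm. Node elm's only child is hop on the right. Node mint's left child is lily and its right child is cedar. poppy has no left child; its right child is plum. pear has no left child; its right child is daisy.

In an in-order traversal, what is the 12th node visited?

hop

In-order visits the left subtree, then the node, then the right subtree.
At rose: go left to iris.
  At iris: go left to pear.
    At pear: no left child.
    Visit pear.
    At pear: go right to daisy.
      At daisy: go left to yew.
        yew is a leaf — visit yew.
      Visit daisy.
      At daisy: go right to lime.
        lime is a leaf — visit lime.
  Visit iris.
  At iris: go right to poppy.
    At poppy: no left child.
    Visit poppy.
    At poppy: go right to plum.
      plum is a leaf — visit plum.
Visit rose.
At rose: go right to mint.
  At mint: go left to lily.
    At lily: go left to fig.
      fig is a leaf — visit fig.
    Visit lily.
    At lily: go right to elm.
      At elm: no left child.
      Visit elm.
      At elm: go right to hop.
        hop is a leaf — visit hop.
  Visit mint.
  At mint: go right to cedar.
    cedar is a leaf — visit cedar.
Full in-order sequence: pear, yew, daisy, lime, iris, poppy, plum, rose, fig, lily, elm, hop, mint, cedar.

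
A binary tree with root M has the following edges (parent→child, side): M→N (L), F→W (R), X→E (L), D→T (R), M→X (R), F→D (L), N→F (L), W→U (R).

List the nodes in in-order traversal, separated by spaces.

In-order visits the left subtree, then the node, then the right subtree.
At M: go left to N.
  At N: go left to F.
    At F: go left to D.
      At D: no left child.
      Visit D.
      At D: go right to T.
        T is a leaf — visit T.
    Visit F.
    At F: go right to W.
      At W: no left child.
      Visit W.
      At W: go right to U.
        U is a leaf — visit U.
  Visit N.
  At N: no right child.
Visit M.
At M: go right to X.
  At X: go left to E.
    E is a leaf — visit E.
  Visit X.
  At X: no right child.

D T F W U N M E X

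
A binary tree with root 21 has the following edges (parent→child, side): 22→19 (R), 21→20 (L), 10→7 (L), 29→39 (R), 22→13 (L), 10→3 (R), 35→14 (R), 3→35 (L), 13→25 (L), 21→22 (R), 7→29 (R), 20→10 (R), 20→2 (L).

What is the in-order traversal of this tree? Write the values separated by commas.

In-order visits the left subtree, then the node, then the right subtree.
At 21: go left to 20.
  At 20: go left to 2.
    2 is a leaf — visit 2.
  Visit 20.
  At 20: go right to 10.
    At 10: go left to 7.
      At 7: no left child.
      Visit 7.
      At 7: go right to 29.
        At 29: no left child.
        Visit 29.
        At 29: go right to 39.
          39 is a leaf — visit 39.
    Visit 10.
    At 10: go right to 3.
      At 3: go left to 35.
        At 35: no left child.
        Visit 35.
        At 35: go right to 14.
          14 is a leaf — visit 14.
      Visit 3.
      At 3: no right child.
Visit 21.
At 21: go right to 22.
  At 22: go left to 13.
    At 13: go left to 25.
      25 is a leaf — visit 25.
    Visit 13.
    At 13: no right child.
  Visit 22.
  At 22: go right to 19.
    19 is a leaf — visit 19.

2, 20, 7, 29, 39, 10, 35, 14, 3, 21, 25, 13, 22, 19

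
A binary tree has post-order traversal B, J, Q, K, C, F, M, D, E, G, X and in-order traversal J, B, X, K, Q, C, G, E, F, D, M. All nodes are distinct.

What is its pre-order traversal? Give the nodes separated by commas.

The last element of post-order is the root; it splits in-order into left and right subtrees.
Root X: left subtree has 2 nodes {J, B}, right has 8 {K, Q, C, G, E, F, D, M}.
  Root J: left subtree has 0 nodes { }, right has 1 {B}.
  Root G: left subtree has 3 nodes {K, Q, C}, right has 4 {E, F, D, M}.
    Root C: left subtree has 2 nodes {K, Q}, right has 0 { }.
      Root K: left subtree has 0 nodes { }, right has 1 {Q}.
    Root E: left subtree has 0 nodes { }, right has 3 {F, D, M}.
      Root D: left subtree has 1 node {F}, right has 1 {M}.

X, J, B, G, C, K, Q, E, D, F, M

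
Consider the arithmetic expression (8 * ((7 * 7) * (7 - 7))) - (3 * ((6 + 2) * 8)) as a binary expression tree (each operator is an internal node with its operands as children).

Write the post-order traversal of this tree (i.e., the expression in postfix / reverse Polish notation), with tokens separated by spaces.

Post-order on an expression tree gives postfix notation: for each operator, emit left operand, right operand, then the operator.

8 7 7 * 7 7 - * * 3 6 2 + 8 * * -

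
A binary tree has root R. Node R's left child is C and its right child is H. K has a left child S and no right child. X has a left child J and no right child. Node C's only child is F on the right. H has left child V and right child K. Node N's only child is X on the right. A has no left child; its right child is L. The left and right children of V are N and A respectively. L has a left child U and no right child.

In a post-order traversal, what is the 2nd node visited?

C

Post-order visits the left subtree, then the right subtree, then the node.
At R: go left to C.
  At C: no left child.
  At C: go right to F.
    F is a leaf — visit F.
  Visit C.
At R: go right to H.
  At H: go left to V.
    At V: go left to N.
      At N: no left child.
      At N: go right to X.
        At X: go left to J.
          J is a leaf — visit J.
        At X: no right child.
        Visit X.
      Visit N.
    At V: go right to A.
      At A: no left child.
      At A: go right to L.
        At L: go left to U.
          U is a leaf — visit U.
        At L: no right child.
        Visit L.
      Visit A.
    Visit V.
  At H: go right to K.
    At K: go left to S.
      S is a leaf — visit S.
    At K: no right child.
    Visit K.
  Visit H.
Visit R.
Full post-order sequence: F, C, J, X, N, U, L, A, V, S, K, H, R.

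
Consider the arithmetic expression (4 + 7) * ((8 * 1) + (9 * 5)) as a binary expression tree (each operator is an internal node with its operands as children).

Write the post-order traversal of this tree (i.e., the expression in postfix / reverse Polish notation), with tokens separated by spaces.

Post-order on an expression tree gives postfix notation: for each operator, emit left operand, right operand, then the operator.

4 7 + 8 1 * 9 5 * + *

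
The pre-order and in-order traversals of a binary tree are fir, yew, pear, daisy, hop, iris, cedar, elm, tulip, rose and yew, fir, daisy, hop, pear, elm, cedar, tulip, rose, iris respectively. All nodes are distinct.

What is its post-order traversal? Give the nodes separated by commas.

The first element of pre-order is the root; it splits in-order into left and right subtrees.
Root fir: left subtree has 1 node {yew}, right has 8 {daisy, hop, pear, elm, cedar, tulip, rose, iris}.
  Root pear: left subtree has 2 nodes {daisy, hop}, right has 5 {elm, cedar, tulip, rose, iris}.
    Root daisy: left subtree has 0 nodes { }, right has 1 {hop}.
    Root iris: left subtree has 4 nodes {elm, cedar, tulip, rose}, right has 0 { }.
      Root cedar: left subtree has 1 node {elm}, right has 2 {tulip, rose}.
        Root tulip: left subtree has 0 nodes { }, right has 1 {rose}.

yew, hop, daisy, elm, rose, tulip, cedar, iris, pear, fir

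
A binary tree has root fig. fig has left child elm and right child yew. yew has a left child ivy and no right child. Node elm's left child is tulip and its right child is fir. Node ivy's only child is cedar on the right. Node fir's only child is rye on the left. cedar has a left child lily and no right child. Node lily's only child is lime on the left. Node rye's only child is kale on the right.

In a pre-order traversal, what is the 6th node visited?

Pre-order visits the node, then its left subtree, then its right subtree.
Visit fig.
At fig: go left to elm.
  Visit elm.
  At elm: go left to tulip.
    tulip is a leaf — visit tulip.
  At elm: go right to fir.
    Visit fir.
    At fir: go left to rye.
      Visit rye.
      At rye: no left child.
      At rye: go right to kale.
        kale is a leaf — visit kale.
    At fir: no right child.
At fig: go right to yew.
  Visit yew.
  At yew: go left to ivy.
    Visit ivy.
    At ivy: no left child.
    At ivy: go right to cedar.
      Visit cedar.
      At cedar: go left to lily.
        Visit lily.
        At lily: go left to lime.
          lime is a leaf — visit lime.
        At lily: no right child.
      At cedar: no right child.
  At yew: no right child.
Full pre-order sequence: fig, elm, tulip, fir, rye, kale, yew, ivy, cedar, lily, lime.

kale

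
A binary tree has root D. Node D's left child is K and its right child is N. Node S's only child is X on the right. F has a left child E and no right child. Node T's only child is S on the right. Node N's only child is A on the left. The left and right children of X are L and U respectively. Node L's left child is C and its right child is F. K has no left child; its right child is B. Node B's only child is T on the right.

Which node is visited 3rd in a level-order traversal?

N

Level-order visits nodes level by level from the root, left to right within each level.
Level 0: D
Level 1: K, N
Level 2: B, A
Level 3: T
Level 4: S
Level 5: X
Level 6: L, U
Level 7: C, F
Level 8: E
Full level-order sequence: D, K, N, B, A, T, S, X, L, U, C, F, E.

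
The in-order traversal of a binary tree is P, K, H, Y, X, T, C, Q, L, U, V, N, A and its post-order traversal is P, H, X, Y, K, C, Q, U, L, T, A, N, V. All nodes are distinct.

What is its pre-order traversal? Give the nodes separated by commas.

V, T, K, P, Y, H, X, L, Q, C, U, N, A

The last element of post-order is the root; it splits in-order into left and right subtrees.
Root V: left subtree has 10 nodes {P, K, H, Y, X, T, C, Q, L, U}, right has 2 {N, A}.
  Root T: left subtree has 5 nodes {P, K, H, Y, X}, right has 4 {C, Q, L, U}.
    Root K: left subtree has 1 node {P}, right has 3 {H, Y, X}.
      Root Y: left subtree has 1 node {H}, right has 1 {X}.
    Root L: left subtree has 2 nodes {C, Q}, right has 1 {U}.
      Root Q: left subtree has 1 node {C}, right has 0 { }.
  Root N: left subtree has 0 nodes { }, right has 1 {A}.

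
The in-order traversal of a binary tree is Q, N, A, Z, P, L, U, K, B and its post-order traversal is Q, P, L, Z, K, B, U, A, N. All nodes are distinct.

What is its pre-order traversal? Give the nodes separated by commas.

N, Q, A, U, Z, L, P, B, K

The last element of post-order is the root; it splits in-order into left and right subtrees.
Root N: left subtree has 1 node {Q}, right has 7 {A, Z, P, L, U, K, B}.
  Root A: left subtree has 0 nodes { }, right has 6 {Z, P, L, U, K, B}.
    Root U: left subtree has 3 nodes {Z, P, L}, right has 2 {K, B}.
      Root Z: left subtree has 0 nodes { }, right has 2 {P, L}.
        Root L: left subtree has 1 node {P}, right has 0 { }.
      Root B: left subtree has 1 node {K}, right has 0 { }.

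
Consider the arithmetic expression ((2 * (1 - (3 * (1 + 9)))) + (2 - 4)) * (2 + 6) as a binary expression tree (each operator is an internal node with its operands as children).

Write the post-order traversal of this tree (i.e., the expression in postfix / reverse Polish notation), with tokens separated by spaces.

Post-order on an expression tree gives postfix notation: for each operator, emit left operand, right operand, then the operator.

2 1 3 1 9 + * - * 2 4 - + 2 6 + *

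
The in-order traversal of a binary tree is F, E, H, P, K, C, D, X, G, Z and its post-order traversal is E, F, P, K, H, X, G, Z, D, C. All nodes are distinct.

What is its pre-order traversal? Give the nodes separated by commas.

C, H, F, E, K, P, D, Z, G, X

The last element of post-order is the root; it splits in-order into left and right subtrees.
Root C: left subtree has 5 nodes {F, E, H, P, K}, right has 4 {D, X, G, Z}.
  Root H: left subtree has 2 nodes {F, E}, right has 2 {P, K}.
    Root F: left subtree has 0 nodes { }, right has 1 {E}.
    Root K: left subtree has 1 node {P}, right has 0 { }.
  Root D: left subtree has 0 nodes { }, right has 3 {X, G, Z}.
    Root Z: left subtree has 2 nodes {X, G}, right has 0 { }.
      Root G: left subtree has 1 node {X}, right has 0 { }.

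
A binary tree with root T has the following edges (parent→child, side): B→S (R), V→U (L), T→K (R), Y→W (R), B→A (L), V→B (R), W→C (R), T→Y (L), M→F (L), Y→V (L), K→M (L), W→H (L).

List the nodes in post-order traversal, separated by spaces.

Post-order visits the left subtree, then the right subtree, then the node.
At T: go left to Y.
  At Y: go left to V.
    At V: go left to U.
      U is a leaf — visit U.
    At V: go right to B.
      At B: go left to A.
        A is a leaf — visit A.
      At B: go right to S.
        S is a leaf — visit S.
      Visit B.
    Visit V.
  At Y: go right to W.
    At W: go left to H.
      H is a leaf — visit H.
    At W: go right to C.
      C is a leaf — visit C.
    Visit W.
  Visit Y.
At T: go right to K.
  At K: go left to M.
    At M: go left to F.
      F is a leaf — visit F.
    At M: no right child.
    Visit M.
  At K: no right child.
  Visit K.
Visit T.

U A S B V H C W Y F M K T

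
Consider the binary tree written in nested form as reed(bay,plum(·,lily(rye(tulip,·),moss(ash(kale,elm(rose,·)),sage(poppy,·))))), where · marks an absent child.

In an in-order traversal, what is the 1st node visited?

In-order visits the left subtree, then the node, then the right subtree.
At reed: go left to bay.
  bay is a leaf — visit bay.
Visit reed.
At reed: go right to plum.
  At plum: no left child.
  Visit plum.
  At plum: go right to lily.
    At lily: go left to rye.
      At rye: go left to tulip.
        tulip is a leaf — visit tulip.
      Visit rye.
      At rye: no right child.
    Visit lily.
    At lily: go right to moss.
      At moss: go left to ash.
        At ash: go left to kale.
          kale is a leaf — visit kale.
        Visit ash.
        At ash: go right to elm.
          At elm: go left to rose.
            rose is a leaf — visit rose.
          Visit elm.
          At elm: no right child.
      Visit moss.
      At moss: go right to sage.
        At sage: go left to poppy.
          poppy is a leaf — visit poppy.
        Visit sage.
        At sage: no right child.
Full in-order sequence: bay, reed, plum, tulip, rye, lily, kale, ash, rose, elm, moss, poppy, sage.

bay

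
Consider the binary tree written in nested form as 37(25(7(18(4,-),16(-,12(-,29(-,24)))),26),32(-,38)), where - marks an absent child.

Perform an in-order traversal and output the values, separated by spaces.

In-order visits the left subtree, then the node, then the right subtree.
At 37: go left to 25.
  At 25: go left to 7.
    At 7: go left to 18.
      At 18: go left to 4.
        4 is a leaf — visit 4.
      Visit 18.
      At 18: no right child.
    Visit 7.
    At 7: go right to 16.
      At 16: no left child.
      Visit 16.
      At 16: go right to 12.
        At 12: no left child.
        Visit 12.
        At 12: go right to 29.
          At 29: no left child.
          Visit 29.
          At 29: go right to 24.
            24 is a leaf — visit 24.
  Visit 25.
  At 25: go right to 26.
    26 is a leaf — visit 26.
Visit 37.
At 37: go right to 32.
  At 32: no left child.
  Visit 32.
  At 32: go right to 38.
    38 is a leaf — visit 38.

4 18 7 16 12 29 24 25 26 37 32 38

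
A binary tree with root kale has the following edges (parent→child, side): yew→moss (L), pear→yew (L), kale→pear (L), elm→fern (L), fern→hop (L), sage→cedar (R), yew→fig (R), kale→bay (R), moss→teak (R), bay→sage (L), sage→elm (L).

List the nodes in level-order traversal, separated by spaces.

Level-order visits nodes level by level from the root, left to right within each level.
Level 0: kale
Level 1: pear, bay
Level 2: yew, sage
Level 3: moss, fig, elm, cedar
Level 4: teak, fern
Level 5: hop

kale pear bay yew sage moss fig elm cedar teak fern hop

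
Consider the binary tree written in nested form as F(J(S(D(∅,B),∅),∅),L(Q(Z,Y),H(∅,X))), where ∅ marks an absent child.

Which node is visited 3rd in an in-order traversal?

In-order visits the left subtree, then the node, then the right subtree.
At F: go left to J.
  At J: go left to S.
    At S: go left to D.
      At D: no left child.
      Visit D.
      At D: go right to B.
        B is a leaf — visit B.
    Visit S.
    At S: no right child.
  Visit J.
  At J: no right child.
Visit F.
At F: go right to L.
  At L: go left to Q.
    At Q: go left to Z.
      Z is a leaf — visit Z.
    Visit Q.
    At Q: go right to Y.
      Y is a leaf — visit Y.
  Visit L.
  At L: go right to H.
    At H: no left child.
    Visit H.
    At H: go right to X.
      X is a leaf — visit X.
Full in-order sequence: D, B, S, J, F, Z, Q, Y, L, H, X.

S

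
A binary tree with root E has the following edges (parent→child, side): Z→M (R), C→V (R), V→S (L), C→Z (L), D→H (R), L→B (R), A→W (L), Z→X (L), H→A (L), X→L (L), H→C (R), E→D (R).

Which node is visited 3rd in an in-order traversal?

In-order visits the left subtree, then the node, then the right subtree.
At E: no left child.
Visit E.
At E: go right to D.
  At D: no left child.
  Visit D.
  At D: go right to H.
    At H: go left to A.
      At A: go left to W.
        W is a leaf — visit W.
      Visit A.
      At A: no right child.
    Visit H.
    At H: go right to C.
      At C: go left to Z.
        At Z: go left to X.
          At X: go left to L.
            At L: no left child.
            Visit L.
            At L: go right to B.
              B is a leaf — visit B.
          Visit X.
          At X: no right child.
        Visit Z.
        At Z: go right to M.
          M is a leaf — visit M.
      Visit C.
      At C: go right to V.
        At V: go left to S.
          S is a leaf — visit S.
        Visit V.
        At V: no right child.
Full in-order sequence: E, D, W, A, H, L, B, X, Z, M, C, S, V.

W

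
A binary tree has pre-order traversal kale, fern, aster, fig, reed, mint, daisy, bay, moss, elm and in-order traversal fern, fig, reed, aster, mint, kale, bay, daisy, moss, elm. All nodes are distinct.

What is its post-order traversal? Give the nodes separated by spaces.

The first element of pre-order is the root; it splits in-order into left and right subtrees.
Root kale: left subtree has 5 nodes {fern, fig, reed, aster, mint}, right has 4 {bay, daisy, moss, elm}.
  Root fern: left subtree has 0 nodes { }, right has 4 {fig, reed, aster, mint}.
    Root aster: left subtree has 2 nodes {fig, reed}, right has 1 {mint}.
      Root fig: left subtree has 0 nodes { }, right has 1 {reed}.
  Root daisy: left subtree has 1 node {bay}, right has 2 {moss, elm}.
    Root moss: left subtree has 0 nodes { }, right has 1 {elm}.

reed fig mint aster fern bay elm moss daisy kale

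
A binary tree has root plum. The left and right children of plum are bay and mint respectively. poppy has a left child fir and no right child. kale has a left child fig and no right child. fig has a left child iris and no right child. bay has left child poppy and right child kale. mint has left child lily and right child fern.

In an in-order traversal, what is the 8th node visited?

In-order visits the left subtree, then the node, then the right subtree.
At plum: go left to bay.
  At bay: go left to poppy.
    At poppy: go left to fir.
      fir is a leaf — visit fir.
    Visit poppy.
    At poppy: no right child.
  Visit bay.
  At bay: go right to kale.
    At kale: go left to fig.
      At fig: go left to iris.
        iris is a leaf — visit iris.
      Visit fig.
      At fig: no right child.
    Visit kale.
    At kale: no right child.
Visit plum.
At plum: go right to mint.
  At mint: go left to lily.
    lily is a leaf — visit lily.
  Visit mint.
  At mint: go right to fern.
    fern is a leaf — visit fern.
Full in-order sequence: fir, poppy, bay, iris, fig, kale, plum, lily, mint, fern.

lily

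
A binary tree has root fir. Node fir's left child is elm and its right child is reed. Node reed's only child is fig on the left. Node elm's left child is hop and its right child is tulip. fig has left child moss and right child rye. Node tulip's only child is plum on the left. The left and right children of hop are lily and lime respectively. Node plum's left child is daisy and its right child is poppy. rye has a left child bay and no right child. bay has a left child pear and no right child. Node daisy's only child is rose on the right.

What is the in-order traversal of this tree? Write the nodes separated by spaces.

In-order visits the left subtree, then the node, then the right subtree.
At fir: go left to elm.
  At elm: go left to hop.
    At hop: go left to lily.
      lily is a leaf — visit lily.
    Visit hop.
    At hop: go right to lime.
      lime is a leaf — visit lime.
  Visit elm.
  At elm: go right to tulip.
    At tulip: go left to plum.
      At plum: go left to daisy.
        At daisy: no left child.
        Visit daisy.
        At daisy: go right to rose.
          rose is a leaf — visit rose.
      Visit plum.
      At plum: go right to poppy.
        poppy is a leaf — visit poppy.
    Visit tulip.
    At tulip: no right child.
Visit fir.
At fir: go right to reed.
  At reed: go left to fig.
    At fig: go left to moss.
      moss is a leaf — visit moss.
    Visit fig.
    At fig: go right to rye.
      At rye: go left to bay.
        At bay: go left to pear.
          pear is a leaf — visit pear.
        Visit bay.
        At bay: no right child.
      Visit rye.
      At rye: no right child.
  Visit reed.
  At reed: no right child.

lily hop lime elm daisy rose plum poppy tulip fir moss fig pear bay rye reed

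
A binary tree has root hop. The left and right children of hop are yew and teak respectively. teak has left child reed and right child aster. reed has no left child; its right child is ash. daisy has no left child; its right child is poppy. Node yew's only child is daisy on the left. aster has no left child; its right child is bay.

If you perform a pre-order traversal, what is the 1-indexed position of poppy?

Pre-order visits the node, then its left subtree, then its right subtree.
Visit hop.
At hop: go left to yew.
  Visit yew.
  At yew: go left to daisy.
    Visit daisy.
    At daisy: no left child.
    At daisy: go right to poppy.
      poppy is a leaf — visit poppy.
  At yew: no right child.
At hop: go right to teak.
  Visit teak.
  At teak: go left to reed.
    Visit reed.
    At reed: no left child.
    At reed: go right to ash.
      ash is a leaf — visit ash.
  At teak: go right to aster.
    Visit aster.
    At aster: no left child.
    At aster: go right to bay.
      bay is a leaf — visit bay.
Full pre-order sequence: hop, yew, daisy, poppy, teak, reed, ash, aster, bay.

4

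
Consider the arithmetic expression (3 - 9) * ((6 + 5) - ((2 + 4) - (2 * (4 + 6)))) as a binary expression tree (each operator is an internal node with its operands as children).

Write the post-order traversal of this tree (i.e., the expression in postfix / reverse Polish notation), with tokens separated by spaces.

3 9 - 6 5 + 2 4 + 2 4 6 + * - - *

Post-order on an expression tree gives postfix notation: for each operator, emit left operand, right operand, then the operator.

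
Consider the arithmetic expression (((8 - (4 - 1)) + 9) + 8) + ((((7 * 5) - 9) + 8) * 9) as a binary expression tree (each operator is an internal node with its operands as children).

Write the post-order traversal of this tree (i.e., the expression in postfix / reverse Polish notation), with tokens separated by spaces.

8 4 1 - - 9 + 8 + 7 5 * 9 - 8 + 9 * +

Post-order on an expression tree gives postfix notation: for each operator, emit left operand, right operand, then the operator.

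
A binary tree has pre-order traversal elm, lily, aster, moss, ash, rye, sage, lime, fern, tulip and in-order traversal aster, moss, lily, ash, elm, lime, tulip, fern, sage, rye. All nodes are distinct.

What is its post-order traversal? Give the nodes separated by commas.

The first element of pre-order is the root; it splits in-order into left and right subtrees.
Root elm: left subtree has 4 nodes {aster, moss, lily, ash}, right has 5 {lime, tulip, fern, sage, rye}.
  Root lily: left subtree has 2 nodes {aster, moss}, right has 1 {ash}.
    Root aster: left subtree has 0 nodes { }, right has 1 {moss}.
  Root rye: left subtree has 4 nodes {lime, tulip, fern, sage}, right has 0 { }.
    Root sage: left subtree has 3 nodes {lime, tulip, fern}, right has 0 { }.
      Root lime: left subtree has 0 nodes { }, right has 2 {tulip, fern}.
        Root fern: left subtree has 1 node {tulip}, right has 0 { }.

moss, aster, ash, lily, tulip, fern, lime, sage, rye, elm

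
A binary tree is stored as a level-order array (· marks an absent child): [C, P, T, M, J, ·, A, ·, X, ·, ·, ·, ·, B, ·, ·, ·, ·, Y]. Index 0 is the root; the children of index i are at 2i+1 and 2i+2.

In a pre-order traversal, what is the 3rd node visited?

M

Pre-order visits the node, then its left subtree, then its right subtree.
Visit C.
At C: go left to P.
  Visit P.
  At P: go left to M.
    Visit M.
    At M: no left child.
    At M: go right to X.
      Visit X.
      At X: no left child.
      At X: go right to Y.
        Y is a leaf — visit Y.
  At P: go right to J.
    J is a leaf — visit J.
At C: go right to T.
  Visit T.
  At T: no left child.
  At T: go right to A.
    Visit A.
    At A: go left to B.
      B is a leaf — visit B.
    At A: no right child.
Full pre-order sequence: C, P, M, X, Y, J, T, A, B.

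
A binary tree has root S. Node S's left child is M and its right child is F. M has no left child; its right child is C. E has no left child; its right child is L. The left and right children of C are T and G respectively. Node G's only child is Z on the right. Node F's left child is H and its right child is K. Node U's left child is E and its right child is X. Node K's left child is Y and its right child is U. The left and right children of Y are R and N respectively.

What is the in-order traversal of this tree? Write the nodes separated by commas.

In-order visits the left subtree, then the node, then the right subtree.
At S: go left to M.
  At M: no left child.
  Visit M.
  At M: go right to C.
    At C: go left to T.
      T is a leaf — visit T.
    Visit C.
    At C: go right to G.
      At G: no left child.
      Visit G.
      At G: go right to Z.
        Z is a leaf — visit Z.
Visit S.
At S: go right to F.
  At F: go left to H.
    H is a leaf — visit H.
  Visit F.
  At F: go right to K.
    At K: go left to Y.
      At Y: go left to R.
        R is a leaf — visit R.
      Visit Y.
      At Y: go right to N.
        N is a leaf — visit N.
    Visit K.
    At K: go right to U.
      At U: go left to E.
        At E: no left child.
        Visit E.
        At E: go right to L.
          L is a leaf — visit L.
      Visit U.
      At U: go right to X.
        X is a leaf — visit X.

M, T, C, G, Z, S, H, F, R, Y, N, K, E, L, U, X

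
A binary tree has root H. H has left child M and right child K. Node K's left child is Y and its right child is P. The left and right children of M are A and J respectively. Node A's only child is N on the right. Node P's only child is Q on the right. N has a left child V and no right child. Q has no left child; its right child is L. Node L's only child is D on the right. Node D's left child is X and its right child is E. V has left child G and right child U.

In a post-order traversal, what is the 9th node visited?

X

Post-order visits the left subtree, then the right subtree, then the node.
At H: go left to M.
  At M: go left to A.
    At A: no left child.
    At A: go right to N.
      At N: go left to V.
        At V: go left to G.
          G is a leaf — visit G.
        At V: go right to U.
          U is a leaf — visit U.
        Visit V.
      At N: no right child.
      Visit N.
    Visit A.
  At M: go right to J.
    J is a leaf — visit J.
  Visit M.
At H: go right to K.
  At K: go left to Y.
    Y is a leaf — visit Y.
  At K: go right to P.
    At P: no left child.
    At P: go right to Q.
      At Q: no left child.
      At Q: go right to L.
        At L: no left child.
        At L: go right to D.
          At D: go left to X.
            X is a leaf — visit X.
          At D: go right to E.
            E is a leaf — visit E.
          Visit D.
        Visit L.
      Visit Q.
    Visit P.
  Visit K.
Visit H.
Full post-order sequence: G, U, V, N, A, J, M, Y, X, E, D, L, Q, P, K, H.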